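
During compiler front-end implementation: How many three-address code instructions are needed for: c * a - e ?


Expression: c * a - e
Generating three-address code (respecting * over +/- precedence):
  Instruction 1: t1 = c * a
  Instruction 2: t2 = t1 - e
Total instructions: 2

2


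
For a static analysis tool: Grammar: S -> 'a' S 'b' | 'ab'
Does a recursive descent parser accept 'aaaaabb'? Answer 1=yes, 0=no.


Grammar accepts strings of the form a^n b^n (n >= 1)
Word: 'aaaaabb'
Counting: 5 a's and 2 b's
Check: 5 == 2? No
Mismatch: a-count != b-count
Rejected

0


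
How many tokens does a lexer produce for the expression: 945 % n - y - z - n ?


Scanning '945 % n - y - z - n'
Token 1: '945' -> integer_literal
Token 2: '%' -> operator
Token 3: 'n' -> identifier
Token 4: '-' -> operator
Token 5: 'y' -> identifier
Token 6: '-' -> operator
Token 7: 'z' -> identifier
Token 8: '-' -> operator
Token 9: 'n' -> identifier
Total tokens: 9

9


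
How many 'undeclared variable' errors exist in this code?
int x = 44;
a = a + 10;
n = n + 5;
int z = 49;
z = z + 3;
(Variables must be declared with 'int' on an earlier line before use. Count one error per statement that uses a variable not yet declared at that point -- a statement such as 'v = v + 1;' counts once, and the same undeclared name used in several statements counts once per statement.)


Scanning code line by line:
  Line 1: declare 'x' -> declared = ['x']
  Line 2: use 'a' -> ERROR (undeclared)
  Line 3: use 'n' -> ERROR (undeclared)
  Line 4: declare 'z' -> declared = ['x', 'z']
  Line 5: use 'z' -> OK (declared)
Total undeclared variable errors: 2

2


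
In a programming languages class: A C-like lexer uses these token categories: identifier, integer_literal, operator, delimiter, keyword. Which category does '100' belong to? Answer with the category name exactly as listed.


Token: '100'
Checking categories:
  identifier: no
  integer_literal: YES
  operator: no
  keyword: no
  delimiter: no
Category: integer_literal

integer_literal


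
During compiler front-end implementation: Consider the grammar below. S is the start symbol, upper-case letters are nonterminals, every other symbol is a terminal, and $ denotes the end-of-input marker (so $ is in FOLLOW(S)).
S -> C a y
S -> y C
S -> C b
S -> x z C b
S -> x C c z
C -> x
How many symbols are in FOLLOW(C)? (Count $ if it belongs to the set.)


S is the start symbol and does not occur in any rule body, so FOLLOW(S) = {$}.
Examining every occurrence of C in a rule body:
  S -> C a y : C is followed by terminal 'a' -> add 'a'
  S -> y C : C is at the right end -> add FOLLOW(S) = {$}
  S -> C b : C is followed by terminal 'b' -> add 'b'
  S -> x z C b : C is followed by terminal 'b' -> add 'b' (already in the set)
  S -> x C c z : C is followed by terminal 'c' -> add 'c'
  C -> x : C does not occur in the body -> contributes nothing
FOLLOW(C) = {a, b, c, $}
Count: 4

4


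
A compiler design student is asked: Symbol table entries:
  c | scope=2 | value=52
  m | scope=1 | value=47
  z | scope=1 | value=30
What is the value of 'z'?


Searching symbol table for 'z':
  c | scope=2 | value=52
  m | scope=1 | value=47
  z | scope=1 | value=30 <- MATCH
Found 'z' at scope 1 with value 30

30


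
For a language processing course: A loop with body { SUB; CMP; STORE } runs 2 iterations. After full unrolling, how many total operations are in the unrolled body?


Loop body operations: SUB, CMP, STORE (3 ops per iteration)
Unrolling 2 iterations:
  Iteration 1: SUB, CMP, STORE (3 ops)
  Iteration 2: SUB, CMP, STORE (3 ops)
Total: 2 iterations * 3 ops/iter = 6 operations

6


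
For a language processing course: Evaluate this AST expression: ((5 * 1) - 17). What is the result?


Expression: ((5 * 1) - 17)
Evaluating step by step:
  5 * 1 = 5
  5 - 17 = -12
Result: -12

-12


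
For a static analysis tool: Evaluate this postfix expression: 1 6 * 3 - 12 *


Processing tokens left to right:
Push 1, Push 6
Pop 1 and 6, compute 1 * 6 = 6, push 6
Push 3
Pop 6 and 3, compute 6 - 3 = 3, push 3
Push 12
Pop 3 and 12, compute 3 * 12 = 36, push 36
Stack result: 36

36


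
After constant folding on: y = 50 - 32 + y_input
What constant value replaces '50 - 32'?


Identifying constant sub-expression:
  Original: y = 50 - 32 + y_input
  50 and 32 are both compile-time constants
  Evaluating: 50 - 32 = 18
  After folding: y = 18 + y_input

18


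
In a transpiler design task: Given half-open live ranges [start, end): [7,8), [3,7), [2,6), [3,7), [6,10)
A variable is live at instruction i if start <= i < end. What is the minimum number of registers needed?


Live ranges:
  Var0: [7, 8)
  Var1: [3, 7)
  Var2: [2, 6)
  Var3: [3, 7)
  Var4: [6, 10)
Sweep-line events (position, delta, active):
  pos=2 start -> active=1
  pos=3 start -> active=2
  pos=3 start -> active=3
  pos=6 end -> active=2
  pos=6 start -> active=3
  pos=7 end -> active=2
  pos=7 end -> active=1
  pos=7 start -> active=2
  pos=8 end -> active=1
  pos=10 end -> active=0
Maximum simultaneous active: 3
Minimum registers needed: 3

3


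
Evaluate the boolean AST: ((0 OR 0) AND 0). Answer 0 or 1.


Step 1: Evaluate inner node
  0 OR 0 = 0
Step 2: Evaluate root node
  0 AND 0 = 0

0


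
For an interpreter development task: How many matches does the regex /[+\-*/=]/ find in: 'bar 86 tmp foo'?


Pattern: /[+\-*/=]/ (operators)
Input: 'bar 86 tmp foo'
Scanning for matches:
Total matches: 0

0


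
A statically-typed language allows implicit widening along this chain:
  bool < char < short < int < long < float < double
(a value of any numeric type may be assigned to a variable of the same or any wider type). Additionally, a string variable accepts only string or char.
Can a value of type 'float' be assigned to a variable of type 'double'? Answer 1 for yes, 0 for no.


Target variable type: double
Source value type: float
Numeric ranks: float=5, double=6
Widening allowed iff rank(source) <= rank(target): 5 <= 6? Yes
Result: 1

1


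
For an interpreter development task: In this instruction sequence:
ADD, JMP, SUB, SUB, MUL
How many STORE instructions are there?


Scanning instruction sequence for STORE:
  Position 1: ADD
  Position 2: JMP
  Position 3: SUB
  Position 4: SUB
  Position 5: MUL
Matches at positions: []
Total STORE count: 0

0


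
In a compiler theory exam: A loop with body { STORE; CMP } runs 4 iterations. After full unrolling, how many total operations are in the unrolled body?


Loop body operations: STORE, CMP (2 ops per iteration)
Unrolling 4 iterations:
  Iteration 1: STORE, CMP (2 ops)
  Iteration 2: STORE, CMP (2 ops)
  Iteration 3: STORE, CMP (2 ops)
  Iteration 4: STORE, CMP (2 ops)
Total: 4 iterations * 2 ops/iter = 8 operations

8


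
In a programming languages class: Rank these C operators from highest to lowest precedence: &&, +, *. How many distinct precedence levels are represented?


Looking up precedence for each operator:
  && -> precedence 2
  + -> precedence 5
  * -> precedence 6
Sorted highest to lowest: *, +, &&
Distinct precedence values: [6, 5, 2]
Number of distinct levels: 3

3


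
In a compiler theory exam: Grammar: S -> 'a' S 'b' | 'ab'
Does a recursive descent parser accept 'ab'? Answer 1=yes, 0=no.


Grammar accepts strings of the form a^n b^n (n >= 1)
Word: 'ab'
Counting: 1 a's and 1 b's
Check: 1 == 1? Yes
Derivation (S -> aSb applied 0 time(s), then S -> ab): S => ab
Accepted

1


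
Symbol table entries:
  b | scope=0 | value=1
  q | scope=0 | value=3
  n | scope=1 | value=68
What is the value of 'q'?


Searching symbol table for 'q':
  b | scope=0 | value=1
  q | scope=0 | value=3 <- MATCH
  n | scope=1 | value=68
Found 'q' at scope 0 with value 3

3


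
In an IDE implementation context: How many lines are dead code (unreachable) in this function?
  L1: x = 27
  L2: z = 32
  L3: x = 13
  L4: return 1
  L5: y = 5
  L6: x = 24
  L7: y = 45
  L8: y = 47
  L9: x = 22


Analyzing control flow:
  L1: reachable (before return)
  L2: reachable (before return)
  L3: reachable (before return)
  L4: reachable (return statement)
  L5: DEAD (after return at L4)
  L6: DEAD (after return at L4)
  L7: DEAD (after return at L4)
  L8: DEAD (after return at L4)
  L9: DEAD (after return at L4)
Return at L4, total lines = 9
Dead lines: L5 through L9
Count: 5

5


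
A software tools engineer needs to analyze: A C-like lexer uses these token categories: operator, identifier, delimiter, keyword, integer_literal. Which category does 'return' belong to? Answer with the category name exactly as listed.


Token: 'return'
Checking categories:
  identifier: no
  integer_literal: no
  operator: no
  keyword: YES
  delimiter: no
Category: keyword

keyword


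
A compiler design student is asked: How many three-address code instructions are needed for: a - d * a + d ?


Expression: a - d * a + d
Generating three-address code (respecting * over +/- precedence):
  Instruction 1: t1 = d * a
  Instruction 2: t2 = a - t1
  Instruction 3: t3 = t2 + d
Total instructions: 3

3


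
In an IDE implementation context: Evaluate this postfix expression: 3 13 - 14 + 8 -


Processing tokens left to right:
Push 3, Push 13
Pop 3 and 13, compute 3 - 13 = -10, push -10
Push 14
Pop -10 and 14, compute -10 + 14 = 4, push 4
Push 8
Pop 4 and 8, compute 4 - 8 = -4, push -4
Stack result: -4

-4


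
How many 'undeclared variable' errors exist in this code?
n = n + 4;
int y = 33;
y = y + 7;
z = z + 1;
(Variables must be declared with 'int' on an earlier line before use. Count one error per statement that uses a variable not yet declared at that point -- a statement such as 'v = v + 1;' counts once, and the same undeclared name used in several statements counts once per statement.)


Scanning code line by line:
  Line 1: use 'n' -> ERROR (undeclared)
  Line 2: declare 'y' -> declared = ['y']
  Line 3: use 'y' -> OK (declared)
  Line 4: use 'z' -> ERROR (undeclared)
Total undeclared variable errors: 2

2


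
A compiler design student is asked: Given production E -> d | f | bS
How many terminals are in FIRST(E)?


Production: E -> d | f | bS
Examining each alternative for leading terminals:
  E -> d : first terminal = 'd'
  E -> f : first terminal = 'f'
  E -> bS : first terminal = 'b'
FIRST(E) = {b, d, f}
Count: 3

3


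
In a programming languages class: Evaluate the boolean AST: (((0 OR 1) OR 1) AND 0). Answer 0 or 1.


Step 1: Evaluate inner node
  0 OR 1 = 1
Step 2: Evaluate next node
  1 OR 1 = 1
Step 3: Evaluate root node
  1 AND 0 = 0

0


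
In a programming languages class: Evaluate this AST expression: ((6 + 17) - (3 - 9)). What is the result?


Expression: ((6 + 17) - (3 - 9))
Evaluating step by step:
  6 + 17 = 23
  3 - 9 = -6
  23 - -6 = 29
Result: 29

29


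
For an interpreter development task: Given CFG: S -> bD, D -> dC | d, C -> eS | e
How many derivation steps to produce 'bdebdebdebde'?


Grammar: S -> bD, D -> dC | d, C -> eS | e
Deriving 'bdebdebdebde':
Step 1: S -> bD => bD
Step 2: D -> dC => bdC
Step 3: C -> eS => bdeS
Step 4: S -> bD => bdebD
Step 5: D -> dC => bdebdC
Step 6: C -> eS => bdebdeS
Step 7: S -> bD => bdebdebD
Step 8: D -> dC => bdebdebdC
Step 9: C -> eS => bdebdebdeS
Step 10: S -> bD => bdebdebdebD
Step 11: D -> dC => bdebdebdebdC
Step 12: C -> e => bdebdebdebde
Total derivation steps: 12

12


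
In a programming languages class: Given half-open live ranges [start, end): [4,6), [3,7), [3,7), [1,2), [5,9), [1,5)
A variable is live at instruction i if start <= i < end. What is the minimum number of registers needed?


Live ranges:
  Var0: [4, 6)
  Var1: [3, 7)
  Var2: [3, 7)
  Var3: [1, 2)
  Var4: [5, 9)
  Var5: [1, 5)
Sweep-line events (position, delta, active):
  pos=1 start -> active=1
  pos=1 start -> active=2
  pos=2 end -> active=1
  pos=3 start -> active=2
  pos=3 start -> active=3
  pos=4 start -> active=4
  pos=5 end -> active=3
  pos=5 start -> active=4
  pos=6 end -> active=3
  pos=7 end -> active=2
  pos=7 end -> active=1
  pos=9 end -> active=0
Maximum simultaneous active: 4
Minimum registers needed: 4

4


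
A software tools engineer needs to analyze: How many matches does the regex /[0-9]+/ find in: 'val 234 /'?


Pattern: /[0-9]+/ (int literals)
Input: 'val 234 /'
Scanning for matches:
  Match 1: '234'
Total matches: 1

1


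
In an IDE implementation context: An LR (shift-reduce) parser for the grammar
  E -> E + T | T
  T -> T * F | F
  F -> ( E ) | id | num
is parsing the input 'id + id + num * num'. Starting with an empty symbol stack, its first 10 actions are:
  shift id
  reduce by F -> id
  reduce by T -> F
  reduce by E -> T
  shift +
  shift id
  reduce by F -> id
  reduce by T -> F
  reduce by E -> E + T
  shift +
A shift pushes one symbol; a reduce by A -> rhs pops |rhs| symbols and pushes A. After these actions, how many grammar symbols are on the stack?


Tracking the symbol stack through each action:
  Action 1: shift 'id' : push -> stack = [id] (size 1)
  Action 2: reduce by F -> id : pop 1, push F -> stack = [F] (size 1)
  Action 3: reduce by T -> F : pop 1, push T -> stack = [T] (size 1)
  Action 4: reduce by E -> T : pop 1, push E -> stack = [E] (size 1)
  Action 5: shift '+' : push -> stack = [E, +] (size 2)
  Action 6: shift 'id' : push -> stack = [E, +, id] (size 3)
  Action 7: reduce by F -> id : pop 1, push F -> stack = [E, +, F] (size 3)
  Action 8: reduce by T -> F : pop 1, push T -> stack = [E, +, T] (size 3)
  Action 9: reduce by E -> E + T : pop 3, push E -> stack = [E] (size 1)
  Action 10: shift '+' : push -> stack = [E, +] (size 2)
Final stack size: 2

2


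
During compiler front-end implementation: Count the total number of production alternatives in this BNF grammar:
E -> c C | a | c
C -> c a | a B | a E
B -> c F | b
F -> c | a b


Counting alternatives per rule:
  E: 3 alternative(s)
  C: 3 alternative(s)
  B: 2 alternative(s)
  F: 2 alternative(s)
Sum: 3 + 3 + 2 + 2 = 10

10


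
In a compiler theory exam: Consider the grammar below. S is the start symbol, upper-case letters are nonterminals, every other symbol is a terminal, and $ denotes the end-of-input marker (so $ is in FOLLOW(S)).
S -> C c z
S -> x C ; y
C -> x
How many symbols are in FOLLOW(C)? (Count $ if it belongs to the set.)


S is the start symbol and does not occur in any rule body, so FOLLOW(S) = {$}.
Examining every occurrence of C in a rule body:
  S -> C c z : C is followed by terminal 'c' -> add 'c'
  S -> x C ; y : C is followed by terminal ';' -> add ';'
  C -> x : C does not occur in the body -> contributes nothing
FOLLOW(C) = {;, c}
Count: 2

2


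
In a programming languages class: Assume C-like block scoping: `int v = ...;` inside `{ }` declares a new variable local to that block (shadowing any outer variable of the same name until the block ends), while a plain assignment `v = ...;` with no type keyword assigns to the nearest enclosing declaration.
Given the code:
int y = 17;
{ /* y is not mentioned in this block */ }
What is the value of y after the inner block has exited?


Analyzing scoping rules:
Outer scope: declares y = 17
Inner block: y is neither redeclared nor assigned -> unchanged
After the block -> 17
Result: 17

17


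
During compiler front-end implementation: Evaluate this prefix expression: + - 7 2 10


Parsing prefix expression: + - 7 2 10
Step 1: Innermost operation '- 7 2'
  7 - 2 = 5
Step 2: Outer operation '+ [5] 10'
  5 + 10 = 15

15


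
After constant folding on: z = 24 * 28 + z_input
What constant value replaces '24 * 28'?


Identifying constant sub-expression:
  Original: z = 24 * 28 + z_input
  24 and 28 are both compile-time constants
  Evaluating: 24 * 28 = 672
  After folding: z = 672 + z_input

672


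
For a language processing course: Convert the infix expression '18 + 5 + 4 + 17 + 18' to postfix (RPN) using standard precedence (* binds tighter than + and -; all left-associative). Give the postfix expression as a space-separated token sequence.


Applying the shunting-yard algorithm:
  Operand 18 -> output
  Push '+' onto operator stack -> op-stack: [+]
  Operand 5 -> output
  See '+' (prec 1); top '+' (prec 1) >= it -> pop '+' to output
  Push '+' onto operator stack -> op-stack: [+]
  Operand 4 -> output
  See '+' (prec 1); top '+' (prec 1) >= it -> pop '+' to output
  Push '+' onto operator stack -> op-stack: [+]
  Operand 17 -> output
  See '+' (prec 1); top '+' (prec 1) >= it -> pop '+' to output
  Push '+' onto operator stack -> op-stack: [+]
  Operand 18 -> output
  End of input: pop '+' to output
Postfix result: 18 5 + 4 + 17 + 18 +

18 5 + 4 + 17 + 18 +


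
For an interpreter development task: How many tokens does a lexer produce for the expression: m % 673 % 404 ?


Scanning 'm % 673 % 404'
Token 1: 'm' -> identifier
Token 2: '%' -> operator
Token 3: '673' -> integer_literal
Token 4: '%' -> operator
Token 5: '404' -> integer_literal
Total tokens: 5

5


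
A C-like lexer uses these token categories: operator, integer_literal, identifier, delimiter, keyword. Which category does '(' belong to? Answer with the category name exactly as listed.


Token: '('
Checking categories:
  identifier: no
  integer_literal: no
  operator: no
  keyword: no
  delimiter: YES
Category: delimiter

delimiter


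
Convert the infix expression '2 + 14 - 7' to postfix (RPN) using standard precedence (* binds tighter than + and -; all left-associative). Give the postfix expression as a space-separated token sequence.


Applying the shunting-yard algorithm:
  Operand 2 -> output
  Push '+' onto operator stack -> op-stack: [+]
  Operand 14 -> output
  See '-' (prec 1); top '+' (prec 1) >= it -> pop '+' to output
  Push '-' onto operator stack -> op-stack: [-]
  Operand 7 -> output
  End of input: pop '-' to output
Postfix result: 2 14 + 7 -

2 14 + 7 -


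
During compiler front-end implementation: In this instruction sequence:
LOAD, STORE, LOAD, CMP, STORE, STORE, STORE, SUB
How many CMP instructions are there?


Scanning instruction sequence for CMP:
  Position 1: LOAD
  Position 2: STORE
  Position 3: LOAD
  Position 4: CMP <- MATCH
  Position 5: STORE
  Position 6: STORE
  Position 7: STORE
  Position 8: SUB
Matches at positions: [4]
Total CMP count: 1

1


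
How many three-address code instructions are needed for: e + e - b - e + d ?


Expression: e + e - b - e + d
Generating three-address code (respecting * over +/- precedence):
  Instruction 1: t1 = e + e
  Instruction 2: t2 = t1 - b
  Instruction 3: t3 = t2 - e
  Instruction 4: t4 = t3 + d
Total instructions: 4

4


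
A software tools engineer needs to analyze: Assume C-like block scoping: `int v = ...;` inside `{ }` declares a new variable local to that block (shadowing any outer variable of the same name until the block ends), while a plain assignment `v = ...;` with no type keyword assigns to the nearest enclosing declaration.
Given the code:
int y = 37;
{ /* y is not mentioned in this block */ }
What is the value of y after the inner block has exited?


Analyzing scoping rules:
Outer scope: declares y = 37
Inner block: y is neither redeclared nor assigned -> unchanged
After the block -> 37
Result: 37

37


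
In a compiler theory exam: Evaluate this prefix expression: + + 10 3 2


Parsing prefix expression: + + 10 3 2
Step 1: Innermost operation '+ 10 3'
  10 + 3 = 13
Step 2: Outer operation '+ [13] 2'
  13 + 2 = 15

15


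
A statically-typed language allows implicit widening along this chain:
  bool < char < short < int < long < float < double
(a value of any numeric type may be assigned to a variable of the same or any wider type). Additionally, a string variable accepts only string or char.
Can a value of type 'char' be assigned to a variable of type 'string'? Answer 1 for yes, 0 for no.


Target variable type: string
Source value type: char
Rule: string accepts only {string, char}
  source 'char' in {string, char}? Yes
Result: 1

1


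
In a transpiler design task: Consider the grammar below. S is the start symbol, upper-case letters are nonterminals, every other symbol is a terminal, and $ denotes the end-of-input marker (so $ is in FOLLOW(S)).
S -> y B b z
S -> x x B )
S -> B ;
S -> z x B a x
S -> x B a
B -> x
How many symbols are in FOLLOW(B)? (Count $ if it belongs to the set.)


S is the start symbol and does not occur in any rule body, so FOLLOW(S) = {$}.
Examining every occurrence of B in a rule body:
  S -> y B b z : B is followed by terminal 'b' -> add 'b'
  S -> x x B ) : B is followed by terminal ')' -> add ')'
  S -> B ; : B is followed by terminal ';' -> add ';'
  S -> z x B a x : B is followed by terminal 'a' -> add 'a'
  S -> x B a : B is followed by terminal 'a' -> add 'a' (already in the set)
  B -> x : B does not occur in the body -> contributes nothing
FOLLOW(B) = {), ;, a, b}
Count: 4

4


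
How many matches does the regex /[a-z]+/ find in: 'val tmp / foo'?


Pattern: /[a-z]+/ (identifiers)
Input: 'val tmp / foo'
Scanning for matches:
  Match 1: 'val'
  Match 2: 'tmp'
  Match 3: 'foo'
Total matches: 3

3


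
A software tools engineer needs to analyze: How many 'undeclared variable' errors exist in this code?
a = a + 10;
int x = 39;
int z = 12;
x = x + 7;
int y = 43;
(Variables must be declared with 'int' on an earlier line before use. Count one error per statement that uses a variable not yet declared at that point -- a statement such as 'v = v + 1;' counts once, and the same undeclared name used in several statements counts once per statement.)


Scanning code line by line:
  Line 1: use 'a' -> ERROR (undeclared)
  Line 2: declare 'x' -> declared = ['x']
  Line 3: declare 'z' -> declared = ['x', 'z']
  Line 4: use 'x' -> OK (declared)
  Line 5: declare 'y' -> declared = ['x', 'y', 'z']
Total undeclared variable errors: 1

1


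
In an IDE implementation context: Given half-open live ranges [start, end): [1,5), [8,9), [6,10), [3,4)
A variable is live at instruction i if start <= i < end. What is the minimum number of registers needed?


Live ranges:
  Var0: [1, 5)
  Var1: [8, 9)
  Var2: [6, 10)
  Var3: [3, 4)
Sweep-line events (position, delta, active):
  pos=1 start -> active=1
  pos=3 start -> active=2
  pos=4 end -> active=1
  pos=5 end -> active=0
  pos=6 start -> active=1
  pos=8 start -> active=2
  pos=9 end -> active=1
  pos=10 end -> active=0
Maximum simultaneous active: 2
Minimum registers needed: 2

2


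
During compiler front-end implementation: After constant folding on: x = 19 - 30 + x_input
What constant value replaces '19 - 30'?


Identifying constant sub-expression:
  Original: x = 19 - 30 + x_input
  19 and 30 are both compile-time constants
  Evaluating: 19 - 30 = -11
  After folding: x = -11 + x_input

-11


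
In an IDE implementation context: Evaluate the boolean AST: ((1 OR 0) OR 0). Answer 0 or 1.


Step 1: Evaluate inner node
  1 OR 0 = 1
Step 2: Evaluate root node
  1 OR 0 = 1

1


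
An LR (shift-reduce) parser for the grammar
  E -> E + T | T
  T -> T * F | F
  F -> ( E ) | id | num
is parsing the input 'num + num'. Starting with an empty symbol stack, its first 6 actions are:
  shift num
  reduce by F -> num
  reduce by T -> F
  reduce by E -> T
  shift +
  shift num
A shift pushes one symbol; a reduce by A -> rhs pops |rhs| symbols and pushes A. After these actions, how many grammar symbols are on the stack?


Tracking the symbol stack through each action:
  Action 1: shift 'num' : push -> stack = [num] (size 1)
  Action 2: reduce by F -> num : pop 1, push F -> stack = [F] (size 1)
  Action 3: reduce by T -> F : pop 1, push T -> stack = [T] (size 1)
  Action 4: reduce by E -> T : pop 1, push E -> stack = [E] (size 1)
  Action 5: shift '+' : push -> stack = [E, +] (size 2)
  Action 6: shift 'num' : push -> stack = [E, +, num] (size 3)
Final stack size: 3

3


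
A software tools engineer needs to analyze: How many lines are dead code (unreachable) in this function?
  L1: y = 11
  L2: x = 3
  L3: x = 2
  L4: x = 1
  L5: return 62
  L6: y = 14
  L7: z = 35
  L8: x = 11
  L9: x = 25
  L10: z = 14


Analyzing control flow:
  L1: reachable (before return)
  L2: reachable (before return)
  L3: reachable (before return)
  L4: reachable (before return)
  L5: reachable (return statement)
  L6: DEAD (after return at L5)
  L7: DEAD (after return at L5)
  L8: DEAD (after return at L5)
  L9: DEAD (after return at L5)
  L10: DEAD (after return at L5)
Return at L5, total lines = 10
Dead lines: L6 through L10
Count: 5

5


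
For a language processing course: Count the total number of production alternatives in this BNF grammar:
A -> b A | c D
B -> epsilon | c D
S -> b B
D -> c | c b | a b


Counting alternatives per rule:
  A: 2 alternative(s)
  B: 2 alternative(s)
  S: 1 alternative(s)
  D: 3 alternative(s)
Sum: 2 + 2 + 1 + 3 = 8

8


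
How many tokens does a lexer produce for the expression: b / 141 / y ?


Scanning 'b / 141 / y'
Token 1: 'b' -> identifier
Token 2: '/' -> operator
Token 3: '141' -> integer_literal
Token 4: '/' -> operator
Token 5: 'y' -> identifier
Total tokens: 5

5


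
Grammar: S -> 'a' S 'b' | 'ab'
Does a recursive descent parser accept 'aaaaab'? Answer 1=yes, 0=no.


Grammar accepts strings of the form a^n b^n (n >= 1)
Word: 'aaaaab'
Counting: 5 a's and 1 b's
Check: 5 == 1? No
Mismatch: a-count != b-count
Rejected

0


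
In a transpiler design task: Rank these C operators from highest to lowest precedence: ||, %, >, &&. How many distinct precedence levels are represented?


Looking up precedence for each operator:
  || -> precedence 1
  % -> precedence 6
  > -> precedence 4
  && -> precedence 2
Sorted highest to lowest: %, >, &&, ||
Distinct precedence values: [6, 4, 2, 1]
Number of distinct levels: 4

4


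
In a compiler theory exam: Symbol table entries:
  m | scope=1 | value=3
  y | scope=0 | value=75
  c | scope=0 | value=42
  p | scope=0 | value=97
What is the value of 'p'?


Searching symbol table for 'p':
  m | scope=1 | value=3
  y | scope=0 | value=75
  c | scope=0 | value=42
  p | scope=0 | value=97 <- MATCH
Found 'p' at scope 0 with value 97

97


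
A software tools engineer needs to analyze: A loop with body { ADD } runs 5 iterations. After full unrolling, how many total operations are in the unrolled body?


Loop body operations: ADD (1 op per iteration)
Unrolling 5 iterations:
  Iteration 1: ADD (1 ops)
  Iteration 2: ADD (1 ops)
  Iteration 3: ADD (1 ops)
  Iteration 4: ADD (1 ops)
  Iteration 5: ADD (1 ops)
Total: 5 iterations * 1 ops/iter = 5 operations

5


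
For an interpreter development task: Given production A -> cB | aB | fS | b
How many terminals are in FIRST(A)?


Production: A -> cB | aB | fS | b
Examining each alternative for leading terminals:
  A -> cB : first terminal = 'c'
  A -> aB : first terminal = 'a'
  A -> fS : first terminal = 'f'
  A -> b : first terminal = 'b'
FIRST(A) = {a, b, c, f}
Count: 4

4


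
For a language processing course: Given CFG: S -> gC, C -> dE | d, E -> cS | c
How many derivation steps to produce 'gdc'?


Grammar: S -> gC, C -> dE | d, E -> cS | c
Deriving 'gdc':
Step 1: S -> gC => gC
Step 2: C -> dE => gdE
Step 3: E -> c => gdc
Total derivation steps: 3

3


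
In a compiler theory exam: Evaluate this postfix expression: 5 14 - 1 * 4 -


Processing tokens left to right:
Push 5, Push 14
Pop 5 and 14, compute 5 - 14 = -9, push -9
Push 1
Pop -9 and 1, compute -9 * 1 = -9, push -9
Push 4
Pop -9 and 4, compute -9 - 4 = -13, push -13
Stack result: -13

-13


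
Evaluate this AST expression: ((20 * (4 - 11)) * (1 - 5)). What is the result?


Expression: ((20 * (4 - 11)) * (1 - 5))
Evaluating step by step:
  4 - 11 = -7
  20 * -7 = -140
  1 - 5 = -4
  -140 * -4 = 560
Result: 560

560


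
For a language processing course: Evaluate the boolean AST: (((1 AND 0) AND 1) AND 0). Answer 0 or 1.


Step 1: Evaluate inner node
  1 AND 0 = 0
Step 2: Evaluate next node
  0 AND 1 = 0
Step 3: Evaluate root node
  0 AND 0 = 0

0


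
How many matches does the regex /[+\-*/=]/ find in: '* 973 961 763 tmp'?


Pattern: /[+\-*/=]/ (operators)
Input: '* 973 961 763 tmp'
Scanning for matches:
  Match 1: '*'
Total matches: 1

1


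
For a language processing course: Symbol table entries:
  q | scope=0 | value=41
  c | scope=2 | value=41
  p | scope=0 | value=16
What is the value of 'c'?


Searching symbol table for 'c':
  q | scope=0 | value=41
  c | scope=2 | value=41 <- MATCH
  p | scope=0 | value=16
Found 'c' at scope 2 with value 41

41


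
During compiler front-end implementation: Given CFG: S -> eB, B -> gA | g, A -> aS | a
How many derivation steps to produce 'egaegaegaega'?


Grammar: S -> eB, B -> gA | g, A -> aS | a
Deriving 'egaegaegaega':
Step 1: S -> eB => eB
Step 2: B -> gA => egA
Step 3: A -> aS => egaS
Step 4: S -> eB => egaeB
Step 5: B -> gA => egaegA
Step 6: A -> aS => egaegaS
Step 7: S -> eB => egaegaeB
Step 8: B -> gA => egaegaegA
Step 9: A -> aS => egaegaegaS
Step 10: S -> eB => egaegaegaeB
Step 11: B -> gA => egaegaegaegA
Step 12: A -> a => egaegaegaega
Total derivation steps: 12

12


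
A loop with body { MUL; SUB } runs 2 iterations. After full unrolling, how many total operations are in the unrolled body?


Loop body operations: MUL, SUB (2 ops per iteration)
Unrolling 2 iterations:
  Iteration 1: MUL, SUB (2 ops)
  Iteration 2: MUL, SUB (2 ops)
Total: 2 iterations * 2 ops/iter = 4 operations

4


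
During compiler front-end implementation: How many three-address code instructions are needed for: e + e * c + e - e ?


Expression: e + e * c + e - e
Generating three-address code (respecting * over +/- precedence):
  Instruction 1: t1 = e * c
  Instruction 2: t2 = e + t1
  Instruction 3: t3 = t2 + e
  Instruction 4: t4 = t3 - e
Total instructions: 4

4


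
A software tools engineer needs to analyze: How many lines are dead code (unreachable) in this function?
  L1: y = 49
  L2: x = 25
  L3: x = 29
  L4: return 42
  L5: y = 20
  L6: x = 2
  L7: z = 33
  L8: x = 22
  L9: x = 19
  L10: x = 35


Analyzing control flow:
  L1: reachable (before return)
  L2: reachable (before return)
  L3: reachable (before return)
  L4: reachable (return statement)
  L5: DEAD (after return at L4)
  L6: DEAD (after return at L4)
  L7: DEAD (after return at L4)
  L8: DEAD (after return at L4)
  L9: DEAD (after return at L4)
  L10: DEAD (after return at L4)
Return at L4, total lines = 10
Dead lines: L5 through L10
Count: 6

6


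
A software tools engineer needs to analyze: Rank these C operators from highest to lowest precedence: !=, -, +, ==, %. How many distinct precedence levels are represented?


Looking up precedence for each operator:
  != -> precedence 3
  - -> precedence 5
  + -> precedence 5
  == -> precedence 3
  % -> precedence 6
Sorted highest to lowest: %, -, +, !=, ==
Distinct precedence values: [6, 5, 3]
Number of distinct levels: 3

3


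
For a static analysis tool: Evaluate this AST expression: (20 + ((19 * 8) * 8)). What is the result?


Expression: (20 + ((19 * 8) * 8))
Evaluating step by step:
  19 * 8 = 152
  152 * 8 = 1216
  20 + 1216 = 1236
Result: 1236

1236


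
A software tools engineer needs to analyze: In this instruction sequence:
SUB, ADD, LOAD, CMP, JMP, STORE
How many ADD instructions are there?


Scanning instruction sequence for ADD:
  Position 1: SUB
  Position 2: ADD <- MATCH
  Position 3: LOAD
  Position 4: CMP
  Position 5: JMP
  Position 6: STORE
Matches at positions: [2]
Total ADD count: 1

1


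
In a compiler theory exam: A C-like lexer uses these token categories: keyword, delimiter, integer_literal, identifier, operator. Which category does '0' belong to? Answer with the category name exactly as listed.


Token: '0'
Checking categories:
  identifier: no
  integer_literal: YES
  operator: no
  keyword: no
  delimiter: no
Category: integer_literal

integer_literal


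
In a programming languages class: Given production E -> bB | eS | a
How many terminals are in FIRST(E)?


Production: E -> bB | eS | a
Examining each alternative for leading terminals:
  E -> bB : first terminal = 'b'
  E -> eS : first terminal = 'e'
  E -> a : first terminal = 'a'
FIRST(E) = {a, b, e}
Count: 3

3


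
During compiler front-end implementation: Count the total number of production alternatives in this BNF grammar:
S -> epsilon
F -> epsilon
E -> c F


Counting alternatives per rule:
  S: 1 alternative(s)
  F: 1 alternative(s)
  E: 1 alternative(s)
Sum: 1 + 1 + 1 = 3

3


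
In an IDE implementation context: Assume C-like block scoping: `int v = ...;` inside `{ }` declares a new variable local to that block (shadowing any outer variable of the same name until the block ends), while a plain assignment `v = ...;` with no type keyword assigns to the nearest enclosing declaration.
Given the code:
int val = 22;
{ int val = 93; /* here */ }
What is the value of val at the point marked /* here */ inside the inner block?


Analyzing scoping rules:
Outer scope: declares val = 22
Inner block: 'int val = 93;' declares a NEW val that shadows the outer one
Inside the block the inner declaration is in scope -> 93
Result: 93

93


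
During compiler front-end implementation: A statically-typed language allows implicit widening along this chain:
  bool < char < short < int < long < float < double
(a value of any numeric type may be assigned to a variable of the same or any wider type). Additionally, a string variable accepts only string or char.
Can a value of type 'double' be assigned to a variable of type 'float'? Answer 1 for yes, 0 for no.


Target variable type: float
Source value type: double
Numeric ranks: double=6, float=5
Widening allowed iff rank(source) <= rank(target): 6 <= 5? No
Result: 0

0


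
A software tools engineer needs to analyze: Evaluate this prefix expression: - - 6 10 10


Parsing prefix expression: - - 6 10 10
Step 1: Innermost operation '- 6 10'
  6 - 10 = -4
Step 2: Outer operation '- [-4] 10'
  -4 - 10 = -14

-14


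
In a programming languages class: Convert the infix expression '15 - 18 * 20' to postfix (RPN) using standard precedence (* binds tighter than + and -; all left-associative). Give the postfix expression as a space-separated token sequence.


Applying the shunting-yard algorithm:
  Operand 15 -> output
  Push '-' onto operator stack -> op-stack: [-]
  Operand 18 -> output
  Push '*' onto operator stack -> op-stack: [-, *]
  Operand 20 -> output
  End of input: pop '*' to output
  End of input: pop '-' to output
Postfix result: 15 18 20 * -

15 18 20 * -


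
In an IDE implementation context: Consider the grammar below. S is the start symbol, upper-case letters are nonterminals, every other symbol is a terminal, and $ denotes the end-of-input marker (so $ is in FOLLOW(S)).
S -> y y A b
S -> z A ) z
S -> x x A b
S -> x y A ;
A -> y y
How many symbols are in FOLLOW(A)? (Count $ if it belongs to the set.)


S is the start symbol and does not occur in any rule body, so FOLLOW(S) = {$}.
Examining every occurrence of A in a rule body:
  S -> y y A b : A is followed by terminal 'b' -> add 'b'
  S -> z A ) z : A is followed by terminal ')' -> add ')'
  S -> x x A b : A is followed by terminal 'b' -> add 'b' (already in the set)
  S -> x y A ; : A is followed by terminal ';' -> add ';'
  A -> y y : A does not occur in the body -> contributes nothing
FOLLOW(A) = {), ;, b}
Count: 3

3


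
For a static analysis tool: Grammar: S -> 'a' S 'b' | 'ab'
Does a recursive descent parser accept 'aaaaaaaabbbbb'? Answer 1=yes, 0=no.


Grammar accepts strings of the form a^n b^n (n >= 1)
Word: 'aaaaaaaabbbbb'
Counting: 8 a's and 5 b's
Check: 8 == 5? No
Mismatch: a-count != b-count
Rejected

0


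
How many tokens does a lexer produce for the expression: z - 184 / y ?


Scanning 'z - 184 / y'
Token 1: 'z' -> identifier
Token 2: '-' -> operator
Token 3: '184' -> integer_literal
Token 4: '/' -> operator
Token 5: 'y' -> identifier
Total tokens: 5

5


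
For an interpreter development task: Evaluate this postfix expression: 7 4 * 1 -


Processing tokens left to right:
Push 7, Push 4
Pop 7 and 4, compute 7 * 4 = 28, push 28
Push 1
Pop 28 and 1, compute 28 - 1 = 27, push 27
Stack result: 27

27


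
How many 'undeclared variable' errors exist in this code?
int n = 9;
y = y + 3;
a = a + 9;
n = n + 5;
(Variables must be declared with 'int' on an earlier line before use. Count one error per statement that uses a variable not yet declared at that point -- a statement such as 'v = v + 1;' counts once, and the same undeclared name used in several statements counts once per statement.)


Scanning code line by line:
  Line 1: declare 'n' -> declared = ['n']
  Line 2: use 'y' -> ERROR (undeclared)
  Line 3: use 'a' -> ERROR (undeclared)
  Line 4: use 'n' -> OK (declared)
Total undeclared variable errors: 2

2


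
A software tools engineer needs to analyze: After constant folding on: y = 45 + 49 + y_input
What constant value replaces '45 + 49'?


Identifying constant sub-expression:
  Original: y = 45 + 49 + y_input
  45 and 49 are both compile-time constants
  Evaluating: 45 + 49 = 94
  After folding: y = 94 + y_input

94


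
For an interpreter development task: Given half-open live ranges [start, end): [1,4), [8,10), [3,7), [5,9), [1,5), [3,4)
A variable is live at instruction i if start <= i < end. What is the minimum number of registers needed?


Live ranges:
  Var0: [1, 4)
  Var1: [8, 10)
  Var2: [3, 7)
  Var3: [5, 9)
  Var4: [1, 5)
  Var5: [3, 4)
Sweep-line events (position, delta, active):
  pos=1 start -> active=1
  pos=1 start -> active=2
  pos=3 start -> active=3
  pos=3 start -> active=4
  pos=4 end -> active=3
  pos=4 end -> active=2
  pos=5 end -> active=1
  pos=5 start -> active=2
  pos=7 end -> active=1
  pos=8 start -> active=2
  pos=9 end -> active=1
  pos=10 end -> active=0
Maximum simultaneous active: 4
Minimum registers needed: 4

4


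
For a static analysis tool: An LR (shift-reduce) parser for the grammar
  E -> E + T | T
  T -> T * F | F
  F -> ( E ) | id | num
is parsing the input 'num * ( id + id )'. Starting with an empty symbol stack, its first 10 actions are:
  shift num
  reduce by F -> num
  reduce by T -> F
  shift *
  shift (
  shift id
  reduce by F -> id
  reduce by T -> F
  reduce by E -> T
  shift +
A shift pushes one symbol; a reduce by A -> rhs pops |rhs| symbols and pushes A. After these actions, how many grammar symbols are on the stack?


Tracking the symbol stack through each action:
  Action 1: shift 'num' : push -> stack = [num] (size 1)
  Action 2: reduce by F -> num : pop 1, push F -> stack = [F] (size 1)
  Action 3: reduce by T -> F : pop 1, push T -> stack = [T] (size 1)
  Action 4: shift '*' : push -> stack = [T, *] (size 2)
  Action 5: shift '(' : push -> stack = [T, *, (] (size 3)
  Action 6: shift 'id' : push -> stack = [T, *, (, id] (size 4)
  Action 7: reduce by F -> id : pop 1, push F -> stack = [T, *, (, F] (size 4)
  Action 8: reduce by T -> F : pop 1, push T -> stack = [T, *, (, T] (size 4)
  Action 9: reduce by E -> T : pop 1, push E -> stack = [T, *, (, E] (size 4)
  Action 10: shift '+' : push -> stack = [T, *, (, E, +] (size 5)
Final stack size: 5

5


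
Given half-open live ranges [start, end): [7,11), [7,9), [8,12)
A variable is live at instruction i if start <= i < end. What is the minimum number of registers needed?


Live ranges:
  Var0: [7, 11)
  Var1: [7, 9)
  Var2: [8, 12)
Sweep-line events (position, delta, active):
  pos=7 start -> active=1
  pos=7 start -> active=2
  pos=8 start -> active=3
  pos=9 end -> active=2
  pos=11 end -> active=1
  pos=12 end -> active=0
Maximum simultaneous active: 3
Minimum registers needed: 3

3


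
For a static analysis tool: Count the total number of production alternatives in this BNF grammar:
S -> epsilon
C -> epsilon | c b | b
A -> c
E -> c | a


Counting alternatives per rule:
  S: 1 alternative(s)
  C: 3 alternative(s)
  A: 1 alternative(s)
  E: 2 alternative(s)
Sum: 1 + 3 + 1 + 2 = 7

7


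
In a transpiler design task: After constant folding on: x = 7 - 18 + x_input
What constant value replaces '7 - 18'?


Identifying constant sub-expression:
  Original: x = 7 - 18 + x_input
  7 and 18 are both compile-time constants
  Evaluating: 7 - 18 = -11
  After folding: x = -11 + x_input

-11
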